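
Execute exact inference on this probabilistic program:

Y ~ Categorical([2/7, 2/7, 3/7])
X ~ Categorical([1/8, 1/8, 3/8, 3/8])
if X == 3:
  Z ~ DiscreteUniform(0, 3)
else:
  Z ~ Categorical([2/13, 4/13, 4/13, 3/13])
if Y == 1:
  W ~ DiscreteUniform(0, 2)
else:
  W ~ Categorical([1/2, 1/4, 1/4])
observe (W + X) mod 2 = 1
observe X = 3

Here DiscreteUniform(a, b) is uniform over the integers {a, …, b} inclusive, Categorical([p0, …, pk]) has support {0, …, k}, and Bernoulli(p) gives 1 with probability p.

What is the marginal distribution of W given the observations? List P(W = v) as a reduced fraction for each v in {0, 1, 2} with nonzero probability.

P(W=0) = 38/61, P(W=2) = 23/61

Enumerate traces; 24 have nonzero weight after conditioning:
  (Y=0, X=3, Z=0, W=0) weight 3/224
  (Y=0, X=3, Z=0, W=2) weight 3/448
  (Y=0, X=3, Z=1, W=0) weight 3/224
  (Y=0, X=3, Z=1, W=2) weight 3/448
  (Y=0, X=3, Z=2, W=0) weight 3/224
  (Y=0, X=3, Z=2, W=2) weight 3/448
  (Y=0, X=3, Z=3, W=0) weight 3/224
  (Y=0, X=3, Z=3, W=2) weight 3/448
  … 16 more
Group by W:
  weight(W=0) = 19/112
  weight(W=2) = 23/224
Total weight = 19/112 + 23/224 = 61/224
P(W=0 | obs) = 19/112 / 61/224 = 38/61
P(W=2 | obs) = 23/224 / 61/224 = 23/61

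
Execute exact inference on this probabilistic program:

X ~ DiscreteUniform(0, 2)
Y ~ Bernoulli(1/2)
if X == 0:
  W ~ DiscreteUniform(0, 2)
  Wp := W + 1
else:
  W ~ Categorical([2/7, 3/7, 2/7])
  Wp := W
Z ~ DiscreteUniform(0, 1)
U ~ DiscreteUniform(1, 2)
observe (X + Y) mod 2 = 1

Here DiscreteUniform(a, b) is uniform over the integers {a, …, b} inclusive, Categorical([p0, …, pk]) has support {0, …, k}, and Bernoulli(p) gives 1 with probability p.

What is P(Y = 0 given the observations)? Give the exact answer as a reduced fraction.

Enumerate traces; 36 have nonzero weight after conditioning:
  (X=0, Y=1, W=0, Z=0, U=1) weight 1/72
  (X=0, Y=1, W=0, Z=0, U=2) weight 1/72
  (X=0, Y=1, W=0, Z=1, U=1) weight 1/72
  (X=0, Y=1, W=0, Z=1, U=2) weight 1/72
  (X=0, Y=1, W=1, Z=0, U=1) weight 1/72
  (X=0, Y=1, W=1, Z=0, U=2) weight 1/72
  (X=0, Y=1, W=1, Z=1, U=1) weight 1/72
  (X=0, Y=1, W=1, Z=1, U=2) weight 1/72
  (X=1, Y=0, W=0, Z=0, U=1) weight 1/84
  … 27 more
Group by Y:
  weight(Y=0) = 1/6
  weight(Y=1) = 1/3
Total weight = 1/6 + 1/3 = 1/2
P(Y=0 | obs) = 1/6 / 1/2 = 1/3
P(Y=1 | obs) = 1/3 / 1/2 = 2/3

P(Y = 0 | obs) = 1/3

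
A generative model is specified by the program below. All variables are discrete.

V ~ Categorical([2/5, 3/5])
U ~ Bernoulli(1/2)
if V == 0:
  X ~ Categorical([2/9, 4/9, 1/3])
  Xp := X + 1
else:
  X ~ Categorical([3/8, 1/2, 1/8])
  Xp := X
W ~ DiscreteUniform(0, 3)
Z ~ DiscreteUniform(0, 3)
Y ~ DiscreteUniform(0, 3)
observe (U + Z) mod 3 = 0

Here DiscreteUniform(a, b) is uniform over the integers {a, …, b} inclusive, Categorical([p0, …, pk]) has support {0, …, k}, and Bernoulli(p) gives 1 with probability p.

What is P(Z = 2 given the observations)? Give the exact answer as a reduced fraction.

Enumerate traces; 288 have nonzero weight after conditioning:
  (V=0, U=0, X=0, W=0, Z=0, Y=0) weight 1/1440
  (V=0, U=0, X=0, W=0, Z=0, Y=1) weight 1/1440
  (V=0, U=0, X=0, W=0, Z=0, Y=2) weight 1/1440
  (V=0, U=0, X=0, W=0, Z=0, Y=3) weight 1/1440
  (V=0, U=0, X=0, W=0, Z=3, Y=0) weight 1/1440
  (V=0, U=0, X=0, W=0, Z=3, Y=1) weight 1/1440
  (V=0, U=0, X=0, W=0, Z=3, Y=2) weight 1/1440
  (V=0, U=0, X=0, W=0, Z=3, Y=3) weight 1/1440
  (V=0, U=1, X=0, W=0, Z=2, Y=0) weight 1/1440
  … 279 more
Group by Z:
  weight(Z=0) = 1/8
  weight(Z=2) = 1/8
  weight(Z=3) = 1/8
Total weight = 1/8 + 1/8 + 1/8 = 3/8
P(Z=0 | obs) = 1/8 / 3/8 = 1/3
P(Z=2 | obs) = 1/8 / 3/8 = 1/3
P(Z=3 | obs) = 1/8 / 3/8 = 1/3

P(Z = 2 | obs) = 1/3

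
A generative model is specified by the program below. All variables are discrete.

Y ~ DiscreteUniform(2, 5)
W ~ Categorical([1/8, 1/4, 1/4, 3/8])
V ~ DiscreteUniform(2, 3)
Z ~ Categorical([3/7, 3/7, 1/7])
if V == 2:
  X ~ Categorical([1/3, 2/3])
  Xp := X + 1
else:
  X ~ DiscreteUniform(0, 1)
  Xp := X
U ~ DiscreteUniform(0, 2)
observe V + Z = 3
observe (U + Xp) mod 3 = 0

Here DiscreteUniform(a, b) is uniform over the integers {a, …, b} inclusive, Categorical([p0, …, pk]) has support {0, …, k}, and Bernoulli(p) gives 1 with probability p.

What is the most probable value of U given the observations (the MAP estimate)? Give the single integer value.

argmax_v P(U = v | obs) = 2

Enumerate traces; 64 have nonzero weight after conditioning:
  (Y=2, W=0, V=2, Z=1, X=0, U=2) weight 1/1344
  (Y=2, W=0, V=2, Z=1, X=1, U=1) weight 1/672
  (Y=2, W=0, V=3, Z=0, X=0, U=0) weight 1/896
  (Y=2, W=0, V=3, Z=0, X=1, U=2) weight 1/896
  (Y=2, W=1, V=2, Z=1, X=0, U=2) weight 1/672
  (Y=2, W=1, V=2, Z=1, X=1, U=1) weight 1/336
  (Y=2, W=1, V=3, Z=0, X=0, U=0) weight 1/448
  (Y=2, W=1, V=3, Z=0, X=1, U=2) weight 1/448
  … 56 more
Group by U:
  weight(U=0) = 1/28
  weight(U=1) = 1/21
  weight(U=2) = 5/84
Total weight = 1/28 + 1/21 + 5/84 = 1/7
P(U=0 | obs) = 1/28 / 1/7 = 1/4
P(U=1 | obs) = 1/21 / 1/7 = 1/3
P(U=2 | obs) = 5/84 / 1/7 = 5/12
argmax = 2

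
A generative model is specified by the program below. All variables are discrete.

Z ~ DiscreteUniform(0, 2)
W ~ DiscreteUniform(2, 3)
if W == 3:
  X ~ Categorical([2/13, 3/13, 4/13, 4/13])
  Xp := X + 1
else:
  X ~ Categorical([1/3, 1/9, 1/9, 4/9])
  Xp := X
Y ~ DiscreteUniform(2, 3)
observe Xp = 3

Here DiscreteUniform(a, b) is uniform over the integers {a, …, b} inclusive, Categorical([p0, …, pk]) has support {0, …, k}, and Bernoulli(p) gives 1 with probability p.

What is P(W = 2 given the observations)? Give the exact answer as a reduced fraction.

Enumerate traces; 12 have nonzero weight after conditioning:
  (Z=0, W=2, X=3, Y=2) weight 1/27
  (Z=0, W=2, X=3, Y=3) weight 1/27
  (Z=0, W=3, X=2, Y=2) weight 1/39
  (Z=0, W=3, X=2, Y=3) weight 1/39
  (Z=1, W=2, X=3, Y=2) weight 1/27
  (Z=1, W=2, X=3, Y=3) weight 1/27
  (Z=1, W=3, X=2, Y=2) weight 1/39
  (Z=1, W=3, X=2, Y=3) weight 1/39
  … 4 more
Group by W:
  weight(W=2) = 2/9
  weight(W=3) = 2/13
Total weight = 2/9 + 2/13 = 44/117
P(W=2 | obs) = 2/9 / 44/117 = 13/22
P(W=3 | obs) = 2/13 / 44/117 = 9/22

P(W = 2 | obs) = 13/22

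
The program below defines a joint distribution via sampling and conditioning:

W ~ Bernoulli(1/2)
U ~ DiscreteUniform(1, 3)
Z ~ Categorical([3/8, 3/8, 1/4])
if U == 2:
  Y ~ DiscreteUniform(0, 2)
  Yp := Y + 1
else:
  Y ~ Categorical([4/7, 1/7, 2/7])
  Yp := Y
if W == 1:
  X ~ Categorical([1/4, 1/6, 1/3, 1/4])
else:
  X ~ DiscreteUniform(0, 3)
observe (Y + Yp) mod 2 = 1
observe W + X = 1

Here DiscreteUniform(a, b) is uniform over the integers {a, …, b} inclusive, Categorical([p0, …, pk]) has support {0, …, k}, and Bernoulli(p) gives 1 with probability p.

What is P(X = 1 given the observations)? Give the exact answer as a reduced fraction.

Enumerate traces; 18 have nonzero weight after conditioning:
  (W=0, U=2, Z=0, Y=0, X=1) weight 1/192
  (W=0, U=2, Z=0, Y=1, X=1) weight 1/192
  (W=0, U=2, Z=0, Y=2, X=1) weight 1/192
  (W=0, U=2, Z=1, Y=0, X=1) weight 1/192
  (W=0, U=2, Z=1, Y=1, X=1) weight 1/192
  (W=0, U=2, Z=1, Y=2, X=1) weight 1/192
  (W=0, U=2, Z=2, Y=0, X=1) weight 1/288
  (W=0, U=2, Z=2, Y=1, X=1) weight 1/288
  (W=1, U=2, Z=0, Y=0, X=0) weight 1/192
  … 9 more
Group by X:
  weight(X=0) = 1/24
  weight(X=1) = 1/24
Total weight = 1/24 + 1/24 = 1/12
P(X=0 | obs) = 1/24 / 1/12 = 1/2
P(X=1 | obs) = 1/24 / 1/12 = 1/2

P(X = 1 | obs) = 1/2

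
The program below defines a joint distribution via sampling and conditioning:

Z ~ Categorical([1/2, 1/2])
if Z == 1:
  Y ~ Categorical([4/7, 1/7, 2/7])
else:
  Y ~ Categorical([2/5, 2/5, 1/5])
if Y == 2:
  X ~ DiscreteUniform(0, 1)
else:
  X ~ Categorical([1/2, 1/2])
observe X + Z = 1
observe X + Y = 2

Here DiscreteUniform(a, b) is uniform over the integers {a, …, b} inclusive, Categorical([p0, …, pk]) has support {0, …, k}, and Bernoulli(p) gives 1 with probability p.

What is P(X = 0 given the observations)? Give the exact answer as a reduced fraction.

Enumerate traces; 2 have nonzero weight after conditioning:
  (Z=0, Y=1, X=1) weight 1/10
  (Z=1, Y=2, X=0) weight 1/14
Group by X:
  weight(X=0) = 1/14
  weight(X=1) = 1/10
Total weight = 1/14 + 1/10 = 6/35
P(X=0 | obs) = 1/14 / 6/35 = 5/12
P(X=1 | obs) = 1/10 / 6/35 = 7/12

P(X = 0 | obs) = 5/12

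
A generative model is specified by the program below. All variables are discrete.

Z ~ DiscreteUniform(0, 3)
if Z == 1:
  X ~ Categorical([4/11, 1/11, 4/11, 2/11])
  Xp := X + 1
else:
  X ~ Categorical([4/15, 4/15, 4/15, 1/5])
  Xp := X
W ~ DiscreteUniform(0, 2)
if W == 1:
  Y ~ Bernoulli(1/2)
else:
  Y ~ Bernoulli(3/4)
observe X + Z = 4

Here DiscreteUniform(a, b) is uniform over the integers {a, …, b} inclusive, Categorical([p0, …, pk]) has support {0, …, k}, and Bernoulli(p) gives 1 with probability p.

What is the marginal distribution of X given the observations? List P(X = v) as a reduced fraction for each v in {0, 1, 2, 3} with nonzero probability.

P(X=1) = 22/59, P(X=2) = 22/59, P(X=3) = 15/59

Enumerate traces; 18 have nonzero weight after conditioning:
  (Z=1, X=3, W=0, Y=0) weight 1/264
  (Z=1, X=3, W=0, Y=1) weight 1/88
  (Z=1, X=3, W=1, Y=0) weight 1/132
  (Z=1, X=3, W=1, Y=1) weight 1/132
  (Z=1, X=3, W=2, Y=0) weight 1/264
  (Z=1, X=3, W=2, Y=1) weight 1/88
  (Z=2, X=2, W=0, Y=0) weight 1/180
  (Z=2, X=2, W=0, Y=1) weight 1/60
  (Z=3, X=1, W=0, Y=0) weight 1/180
  … 9 more
Group by X:
  weight(X=1) = 1/15
  weight(X=2) = 1/15
  weight(X=3) = 1/22
Total weight = 1/15 + 1/15 + 1/22 = 59/330
P(X=1 | obs) = 1/15 / 59/330 = 22/59
P(X=2 | obs) = 1/15 / 59/330 = 22/59
P(X=3 | obs) = 1/22 / 59/330 = 15/59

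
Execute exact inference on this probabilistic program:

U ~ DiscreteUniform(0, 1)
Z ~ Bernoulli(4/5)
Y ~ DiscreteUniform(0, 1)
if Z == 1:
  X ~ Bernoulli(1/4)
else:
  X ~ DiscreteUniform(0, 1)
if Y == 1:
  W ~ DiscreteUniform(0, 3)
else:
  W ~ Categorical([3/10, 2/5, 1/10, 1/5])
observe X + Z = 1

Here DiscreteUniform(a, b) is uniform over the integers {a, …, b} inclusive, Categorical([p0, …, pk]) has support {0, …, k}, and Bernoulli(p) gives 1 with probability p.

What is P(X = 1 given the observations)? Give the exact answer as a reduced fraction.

Enumerate traces; 32 have nonzero weight after conditioning:
  (U=0, Z=0, Y=0, X=1, W=0) weight 3/400
  (U=0, Z=0, Y=0, X=1, W=1) weight 1/100
  (U=0, Z=0, Y=0, X=1, W=2) weight 1/400
  (U=0, Z=0, Y=0, X=1, W=3) weight 1/200
  (U=0, Z=0, Y=1, X=1, W=0) weight 1/160
  (U=0, Z=0, Y=1, X=1, W=1) weight 1/160
  (U=0, Z=0, Y=1, X=1, W=2) weight 1/160
  (U=0, Z=0, Y=1, X=1, W=3) weight 1/160
  (U=0, Z=1, Y=0, X=0, W=0) weight 9/200
  … 23 more
Group by X:
  weight(X=0) = 3/5
  weight(X=1) = 1/10
Total weight = 3/5 + 1/10 = 7/10
P(X=0 | obs) = 3/5 / 7/10 = 6/7
P(X=1 | obs) = 1/10 / 7/10 = 1/7

P(X = 1 | obs) = 1/7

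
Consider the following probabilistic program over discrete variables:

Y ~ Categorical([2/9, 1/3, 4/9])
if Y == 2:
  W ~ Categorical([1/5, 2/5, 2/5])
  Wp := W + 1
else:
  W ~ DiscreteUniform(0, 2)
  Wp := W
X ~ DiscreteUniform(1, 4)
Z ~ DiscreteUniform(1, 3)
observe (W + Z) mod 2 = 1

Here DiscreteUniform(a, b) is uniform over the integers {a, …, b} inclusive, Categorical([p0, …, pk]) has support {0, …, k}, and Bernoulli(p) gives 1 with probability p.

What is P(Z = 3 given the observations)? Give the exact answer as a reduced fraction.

Enumerate traces; 60 have nonzero weight after conditioning:
  (Y=0, W=0, X=1, Z=1) weight 1/162
  (Y=0, W=0, X=1, Z=3) weight 1/162
  (Y=0, W=0, X=2, Z=1) weight 1/162
  (Y=0, W=0, X=2, Z=3) weight 1/162
  (Y=0, W=0, X=3, Z=1) weight 1/162
  (Y=0, W=0, X=3, Z=3) weight 1/162
  (Y=0, W=0, X=4, Z=1) weight 1/162
  (Y=0, W=0, X=4, Z=3) weight 1/162
  (Y=0, W=1, X=1, Z=2) weight 1/162
  … 51 more
Group by Z:
  weight(Z=1) = 86/405
  weight(Z=2) = 49/405
  weight(Z=3) = 86/405
Total weight = 86/405 + 49/405 + 86/405 = 221/405
P(Z=1 | obs) = 86/405 / 221/405 = 86/221
P(Z=2 | obs) = 49/405 / 221/405 = 49/221
P(Z=3 | obs) = 86/405 / 221/405 = 86/221

P(Z = 3 | obs) = 86/221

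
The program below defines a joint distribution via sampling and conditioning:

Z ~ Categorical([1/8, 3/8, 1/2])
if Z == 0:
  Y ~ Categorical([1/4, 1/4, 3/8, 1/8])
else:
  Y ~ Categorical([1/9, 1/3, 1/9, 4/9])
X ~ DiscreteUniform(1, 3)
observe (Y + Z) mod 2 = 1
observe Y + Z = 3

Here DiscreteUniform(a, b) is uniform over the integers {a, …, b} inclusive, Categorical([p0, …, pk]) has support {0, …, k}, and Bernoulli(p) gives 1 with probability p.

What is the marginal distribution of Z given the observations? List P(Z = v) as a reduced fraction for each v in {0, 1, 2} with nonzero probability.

P(Z=0) = 3/43, P(Z=1) = 8/43, P(Z=2) = 32/43

Enumerate traces; 9 have nonzero weight after conditioning:
  (Z=0, Y=3, X=1) weight 1/192
  (Z=0, Y=3, X=2) weight 1/192
  (Z=0, Y=3, X=3) weight 1/192
  (Z=1, Y=2, X=1) weight 1/72
  (Z=1, Y=2, X=2) weight 1/72
  (Z=1, Y=2, X=3) weight 1/72
  (Z=2, Y=1, X=1) weight 1/18
  (Z=2, Y=1, X=2) weight 1/18
  … 1 more
Group by Z:
  weight(Z=0) = 1/64
  weight(Z=1) = 1/24
  weight(Z=2) = 1/6
Total weight = 1/64 + 1/24 + 1/6 = 43/192
P(Z=0 | obs) = 1/64 / 43/192 = 3/43
P(Z=1 | obs) = 1/24 / 43/192 = 8/43
P(Z=2 | obs) = 1/6 / 43/192 = 32/43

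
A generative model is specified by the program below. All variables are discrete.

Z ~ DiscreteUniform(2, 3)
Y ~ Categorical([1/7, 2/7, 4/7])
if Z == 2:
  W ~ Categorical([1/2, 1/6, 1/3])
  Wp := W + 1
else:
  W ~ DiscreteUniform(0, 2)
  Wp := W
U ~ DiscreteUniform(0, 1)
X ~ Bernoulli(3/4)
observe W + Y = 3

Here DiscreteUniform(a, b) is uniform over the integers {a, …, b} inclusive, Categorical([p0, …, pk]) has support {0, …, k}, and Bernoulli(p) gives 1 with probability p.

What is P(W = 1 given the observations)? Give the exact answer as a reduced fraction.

P(W = 1 | obs) = 3/5

Enumerate traces; 16 have nonzero weight after conditioning:
  (Z=2, Y=1, W=2, U=0, X=0) weight 1/168
  (Z=2, Y=1, W=2, U=0, X=1) weight 1/56
  (Z=2, Y=1, W=2, U=1, X=0) weight 1/168
  (Z=2, Y=1, W=2, U=1, X=1) weight 1/56
  (Z=2, Y=2, W=1, U=0, X=0) weight 1/168
  (Z=2, Y=2, W=1, U=0, X=1) weight 1/56
  (Z=2, Y=2, W=1, U=1, X=0) weight 1/168
  (Z=2, Y=2, W=1, U=1, X=1) weight 1/56
  … 8 more
Group by W:
  weight(W=1) = 1/7
  weight(W=2) = 2/21
Total weight = 1/7 + 2/21 = 5/21
P(W=1 | obs) = 1/7 / 5/21 = 3/5
P(W=2 | obs) = 2/21 / 5/21 = 2/5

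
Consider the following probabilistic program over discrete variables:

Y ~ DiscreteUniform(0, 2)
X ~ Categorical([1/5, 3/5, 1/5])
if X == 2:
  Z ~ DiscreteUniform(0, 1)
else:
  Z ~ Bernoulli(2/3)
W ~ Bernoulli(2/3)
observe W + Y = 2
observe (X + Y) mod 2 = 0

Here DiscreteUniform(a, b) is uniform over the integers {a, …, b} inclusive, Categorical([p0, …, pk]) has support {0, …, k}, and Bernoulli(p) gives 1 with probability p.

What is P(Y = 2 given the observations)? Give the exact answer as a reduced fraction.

P(Y = 2 | obs) = 1/4

Enumerate traces; 6 have nonzero weight after conditioning:
  (Y=1, X=1, Z=0, W=1) weight 2/45
  (Y=1, X=1, Z=1, W=1) weight 4/45
  (Y=2, X=0, Z=0, W=0) weight 1/135
  (Y=2, X=0, Z=1, W=0) weight 2/135
  (Y=2, X=2, Z=0, W=0) weight 1/90
  (Y=2, X=2, Z=1, W=0) weight 1/90
Group by Y:
  weight(Y=1) = 2/15
  weight(Y=2) = 2/45
Total weight = 2/15 + 2/45 = 8/45
P(Y=1 | obs) = 2/15 / 8/45 = 3/4
P(Y=2 | obs) = 2/45 / 8/45 = 1/4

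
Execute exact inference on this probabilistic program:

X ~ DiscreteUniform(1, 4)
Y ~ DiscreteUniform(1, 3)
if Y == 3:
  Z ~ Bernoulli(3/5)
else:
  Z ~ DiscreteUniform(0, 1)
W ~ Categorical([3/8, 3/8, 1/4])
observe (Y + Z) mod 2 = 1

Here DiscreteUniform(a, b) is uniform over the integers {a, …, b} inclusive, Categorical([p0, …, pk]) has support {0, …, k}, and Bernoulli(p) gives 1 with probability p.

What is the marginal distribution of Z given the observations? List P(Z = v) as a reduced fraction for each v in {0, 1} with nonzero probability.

Enumerate traces; 36 have nonzero weight after conditioning:
  (X=1, Y=1, Z=0, W=0) weight 1/64
  (X=1, Y=1, Z=0, W=1) weight 1/64
  (X=1, Y=1, Z=0, W=2) weight 1/96
  (X=1, Y=2, Z=1, W=0) weight 1/64
  (X=1, Y=2, Z=1, W=1) weight 1/64
  (X=1, Y=2, Z=1, W=2) weight 1/96
  (X=1, Y=3, Z=0, W=0) weight 1/80
  (X=1, Y=3, Z=0, W=1) weight 1/80
  … 28 more
Group by Z:
  weight(Z=0) = 3/10
  weight(Z=1) = 1/6
Total weight = 3/10 + 1/6 = 7/15
P(Z=0 | obs) = 3/10 / 7/15 = 9/14
P(Z=1 | obs) = 1/6 / 7/15 = 5/14

P(Z=0) = 9/14, P(Z=1) = 5/14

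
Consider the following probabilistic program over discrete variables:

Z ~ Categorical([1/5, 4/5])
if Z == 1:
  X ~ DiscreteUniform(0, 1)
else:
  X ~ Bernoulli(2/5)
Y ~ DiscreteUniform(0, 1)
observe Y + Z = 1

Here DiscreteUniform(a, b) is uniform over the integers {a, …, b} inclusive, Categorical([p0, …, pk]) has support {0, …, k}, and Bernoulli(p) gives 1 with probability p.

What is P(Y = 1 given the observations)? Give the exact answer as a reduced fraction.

P(Y = 1 | obs) = 1/5

Enumerate traces; 4 have nonzero weight after conditioning:
  (Z=0, X=0, Y=1) weight 3/50
  (Z=0, X=1, Y=1) weight 1/25
  (Z=1, X=0, Y=0) weight 1/5
  (Z=1, X=1, Y=0) weight 1/5
Group by Y:
  weight(Y=0) = 2/5
  weight(Y=1) = 1/10
Total weight = 2/5 + 1/10 = 1/2
P(Y=0 | obs) = 2/5 / 1/2 = 4/5
P(Y=1 | obs) = 1/10 / 1/2 = 1/5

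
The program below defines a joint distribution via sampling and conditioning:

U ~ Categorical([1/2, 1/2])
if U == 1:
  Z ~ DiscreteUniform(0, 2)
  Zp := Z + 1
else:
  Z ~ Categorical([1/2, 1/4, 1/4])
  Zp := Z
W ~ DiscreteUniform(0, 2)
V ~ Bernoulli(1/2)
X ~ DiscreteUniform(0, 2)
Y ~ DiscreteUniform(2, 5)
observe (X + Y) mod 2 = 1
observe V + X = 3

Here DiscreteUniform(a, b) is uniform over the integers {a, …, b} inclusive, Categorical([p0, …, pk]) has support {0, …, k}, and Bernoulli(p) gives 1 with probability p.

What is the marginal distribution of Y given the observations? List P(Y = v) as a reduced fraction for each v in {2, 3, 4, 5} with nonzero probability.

P(Y=3) = 1/2, P(Y=5) = 1/2

Enumerate traces; 36 have nonzero weight after conditioning:
  (U=0, Z=0, W=0, V=1, X=2, Y=3) weight 1/288
  (U=0, Z=0, W=0, V=1, X=2, Y=5) weight 1/288
  (U=0, Z=0, W=1, V=1, X=2, Y=3) weight 1/288
  (U=0, Z=0, W=1, V=1, X=2, Y=5) weight 1/288
  (U=0, Z=0, W=2, V=1, X=2, Y=3) weight 1/288
  (U=0, Z=0, W=2, V=1, X=2, Y=5) weight 1/288
  (U=0, Z=1, W=0, V=1, X=2, Y=3) weight 1/576
  (U=0, Z=1, W=0, V=1, X=2, Y=5) weight 1/576
  … 28 more
Group by Y:
  weight(Y=3) = 1/24
  weight(Y=5) = 1/24
Total weight = 1/24 + 1/24 = 1/12
P(Y=3 | obs) = 1/24 / 1/12 = 1/2
P(Y=5 | obs) = 1/24 / 1/12 = 1/2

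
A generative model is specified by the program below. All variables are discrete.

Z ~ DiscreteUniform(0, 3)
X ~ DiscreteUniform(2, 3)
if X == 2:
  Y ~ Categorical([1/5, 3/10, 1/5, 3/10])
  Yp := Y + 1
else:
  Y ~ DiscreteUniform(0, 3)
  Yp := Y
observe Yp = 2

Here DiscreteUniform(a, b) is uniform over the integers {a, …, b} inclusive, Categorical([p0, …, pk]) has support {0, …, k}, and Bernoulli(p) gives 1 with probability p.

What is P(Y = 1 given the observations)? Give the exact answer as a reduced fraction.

P(Y = 1 | obs) = 6/11

Enumerate traces; 8 have nonzero weight after conditioning:
  (Z=0, X=2, Y=1) weight 3/80
  (Z=0, X=3, Y=2) weight 1/32
  (Z=1, X=2, Y=1) weight 3/80
  (Z=1, X=3, Y=2) weight 1/32
  (Z=2, X=2, Y=1) weight 3/80
  (Z=2, X=3, Y=2) weight 1/32
  (Z=3, X=2, Y=1) weight 3/80
  (Z=3, X=3, Y=2) weight 1/32
Group by Y:
  weight(Y=1) = 3/20
  weight(Y=2) = 1/8
Total weight = 3/20 + 1/8 = 11/40
P(Y=1 | obs) = 3/20 / 11/40 = 6/11
P(Y=2 | obs) = 1/8 / 11/40 = 5/11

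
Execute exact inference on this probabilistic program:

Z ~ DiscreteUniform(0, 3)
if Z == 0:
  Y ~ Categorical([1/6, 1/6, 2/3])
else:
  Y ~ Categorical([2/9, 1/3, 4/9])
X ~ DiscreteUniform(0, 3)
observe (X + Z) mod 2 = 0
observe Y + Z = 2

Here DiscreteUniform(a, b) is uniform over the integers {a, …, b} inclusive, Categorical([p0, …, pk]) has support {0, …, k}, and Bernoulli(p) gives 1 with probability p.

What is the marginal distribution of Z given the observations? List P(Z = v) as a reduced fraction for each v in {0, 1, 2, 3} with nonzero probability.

Enumerate traces; 6 have nonzero weight after conditioning:
  (Z=0, Y=2, X=0) weight 1/24
  (Z=0, Y=2, X=2) weight 1/24
  (Z=1, Y=1, X=1) weight 1/48
  (Z=1, Y=1, X=3) weight 1/48
  (Z=2, Y=0, X=0) weight 1/72
  (Z=2, Y=0, X=2) weight 1/72
Group by Z:
  weight(Z=0) = 1/12
  weight(Z=1) = 1/24
  weight(Z=2) = 1/36
Total weight = 1/12 + 1/24 + 1/36 = 11/72
P(Z=0 | obs) = 1/12 / 11/72 = 6/11
P(Z=1 | obs) = 1/24 / 11/72 = 3/11
P(Z=2 | obs) = 1/36 / 11/72 = 2/11

P(Z=0) = 6/11, P(Z=1) = 3/11, P(Z=2) = 2/11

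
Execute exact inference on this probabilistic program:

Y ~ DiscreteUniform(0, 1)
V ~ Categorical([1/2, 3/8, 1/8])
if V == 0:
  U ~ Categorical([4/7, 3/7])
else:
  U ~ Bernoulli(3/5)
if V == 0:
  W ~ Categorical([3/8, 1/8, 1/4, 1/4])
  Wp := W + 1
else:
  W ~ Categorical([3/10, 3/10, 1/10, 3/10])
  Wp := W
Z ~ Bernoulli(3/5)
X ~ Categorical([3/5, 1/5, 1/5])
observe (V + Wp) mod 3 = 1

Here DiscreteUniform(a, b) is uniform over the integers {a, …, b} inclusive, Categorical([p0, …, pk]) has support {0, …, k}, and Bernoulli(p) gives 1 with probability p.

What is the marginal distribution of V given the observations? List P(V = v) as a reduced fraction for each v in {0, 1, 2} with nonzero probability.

Enumerate traces; 120 have nonzero weight after conditioning:
  (Y=0, V=0, U=0, W=0, Z=0, X=0) weight 9/700
  (Y=0, V=0, U=0, W=0, Z=0, X=1) weight 3/700
  (Y=0, V=0, U=0, W=0, Z=0, X=2) weight 3/700
  (Y=0, V=0, U=0, W=0, Z=1, X=0) weight 27/1400
  (Y=0, V=0, U=0, W=0, Z=1, X=1) weight 9/1400
  (Y=0, V=0, U=0, W=0, Z=1, X=2) weight 9/1400
  (Y=0, V=0, U=0, W=3, Z=0, X=0) weight 3/350
  (Y=0, V=0, U=0, W=3, Z=0, X=1) weight 1/350
  (Y=0, V=1, U=0, W=0, Z=0, X=0) weight 27/5000
  (Y=0, V=2, U=0, W=2, Z=0, X=0) weight 3/5000
  … 110 more
Group by V:
  weight(V=0) = 5/16
  weight(V=1) = 9/40
  weight(V=2) = 1/80
Total weight = 5/16 + 9/40 + 1/80 = 11/20
P(V=0 | obs) = 5/16 / 11/20 = 25/44
P(V=1 | obs) = 9/40 / 11/20 = 9/22
P(V=2 | obs) = 1/80 / 11/20 = 1/44

P(V=0) = 25/44, P(V=1) = 9/22, P(V=2) = 1/44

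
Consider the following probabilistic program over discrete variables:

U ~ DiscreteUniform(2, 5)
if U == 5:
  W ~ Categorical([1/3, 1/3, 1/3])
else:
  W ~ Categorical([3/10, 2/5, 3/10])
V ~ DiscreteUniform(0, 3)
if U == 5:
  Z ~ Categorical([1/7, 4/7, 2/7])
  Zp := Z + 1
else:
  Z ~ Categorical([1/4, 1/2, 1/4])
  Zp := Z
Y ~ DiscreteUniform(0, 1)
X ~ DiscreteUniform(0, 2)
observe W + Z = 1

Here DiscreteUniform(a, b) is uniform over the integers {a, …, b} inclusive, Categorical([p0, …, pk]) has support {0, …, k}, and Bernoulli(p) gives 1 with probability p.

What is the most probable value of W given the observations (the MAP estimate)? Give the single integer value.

Enumerate traces; 192 have nonzero weight after conditioning:
  (U=2, W=0, V=0, Z=1, Y=0, X=0) weight 1/640
  (U=2, W=0, V=0, Z=1, Y=0, X=1) weight 1/640
  (U=2, W=0, V=0, Z=1, Y=0, X=2) weight 1/640
  (U=2, W=0, V=0, Z=1, Y=1, X=0) weight 1/640
  (U=2, W=0, V=0, Z=1, Y=1, X=1) weight 1/640
  (U=2, W=0, V=0, Z=1, Y=1, X=2) weight 1/640
  (U=2, W=0, V=1, Z=1, Y=0, X=0) weight 1/640
  (U=2, W=0, V=1, Z=1, Y=0, X=1) weight 1/640
  (U=2, W=1, V=0, Z=0, Y=0, X=0) weight 1/960
  … 183 more
Group by W:
  weight(W=0) = 269/1680
  weight(W=1) = 73/840
Total weight = 269/1680 + 73/840 = 83/336
P(W=0 | obs) = 269/1680 / 83/336 = 269/415
P(W=1 | obs) = 73/840 / 83/336 = 146/415
argmax = 0

argmax_v P(W = v | obs) = 0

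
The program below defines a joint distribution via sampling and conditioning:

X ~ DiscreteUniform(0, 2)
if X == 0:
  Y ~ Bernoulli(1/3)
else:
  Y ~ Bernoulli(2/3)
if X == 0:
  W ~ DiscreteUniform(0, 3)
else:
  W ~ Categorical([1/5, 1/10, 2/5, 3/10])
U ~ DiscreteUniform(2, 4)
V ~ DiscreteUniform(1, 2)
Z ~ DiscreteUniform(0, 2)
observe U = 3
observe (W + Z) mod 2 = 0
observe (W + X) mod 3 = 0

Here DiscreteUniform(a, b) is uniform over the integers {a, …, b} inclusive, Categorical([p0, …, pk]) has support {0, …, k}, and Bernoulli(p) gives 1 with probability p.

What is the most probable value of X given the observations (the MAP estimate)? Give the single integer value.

argmax_v P(X = v | obs) = 1

Enumerate traces; 24 have nonzero weight after conditioning:
  (X=0, Y=0, W=0, U=3, V=1, Z=0) weight 1/324
  (X=0, Y=0, W=0, U=3, V=1, Z=2) weight 1/324
  (X=0, Y=0, W=0, U=3, V=2, Z=0) weight 1/324
  (X=0, Y=0, W=0, U=3, V=2, Z=2) weight 1/324
  (X=0, Y=0, W=3, U=3, V=1, Z=1) weight 1/324
  (X=0, Y=0, W=3, U=3, V=2, Z=1) weight 1/324
  (X=0, Y=1, W=0, U=3, V=1, Z=0) weight 1/648
  (X=0, Y=1, W=0, U=3, V=1, Z=2) weight 1/648
  (X=1, Y=0, W=2, U=3, V=1, Z=0) weight 1/405
  (X=2, Y=0, W=1, U=3, V=1, Z=1) weight 1/1620
  … 14 more
Group by X:
  weight(X=0) = 1/36
  weight(X=1) = 4/135
  weight(X=2) = 1/270
Total weight = 1/36 + 4/135 + 1/270 = 11/180
P(X=0 | obs) = 1/36 / 11/180 = 5/11
P(X=1 | obs) = 4/135 / 11/180 = 16/33
P(X=2 | obs) = 1/270 / 11/180 = 2/33
argmax = 1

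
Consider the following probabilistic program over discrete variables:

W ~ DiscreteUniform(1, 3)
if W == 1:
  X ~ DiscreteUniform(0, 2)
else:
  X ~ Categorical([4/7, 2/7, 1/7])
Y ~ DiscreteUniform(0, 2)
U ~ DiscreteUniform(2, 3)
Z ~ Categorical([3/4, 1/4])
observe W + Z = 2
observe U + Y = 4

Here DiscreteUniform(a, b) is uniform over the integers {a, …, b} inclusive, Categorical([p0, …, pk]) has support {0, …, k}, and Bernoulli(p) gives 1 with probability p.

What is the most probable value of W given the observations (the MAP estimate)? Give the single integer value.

Enumerate traces; 12 have nonzero weight after conditioning:
  (W=1, X=0, Y=1, U=3, Z=1) weight 1/216
  (W=1, X=0, Y=2, U=2, Z=1) weight 1/216
  (W=1, X=1, Y=1, U=3, Z=1) weight 1/216
  (W=1, X=1, Y=2, U=2, Z=1) weight 1/216
  (W=1, X=2, Y=1, U=3, Z=1) weight 1/216
  (W=1, X=2, Y=2, U=2, Z=1) weight 1/216
  (W=2, X=0, Y=1, U=3, Z=0) weight 1/42
  (W=2, X=0, Y=2, U=2, Z=0) weight 1/42
  … 4 more
Group by W:
  weight(W=1) = 1/36
  weight(W=2) = 1/12
Total weight = 1/36 + 1/12 = 1/9
P(W=1 | obs) = 1/36 / 1/9 = 1/4
P(W=2 | obs) = 1/12 / 1/9 = 3/4
argmax = 2

argmax_v P(W = v | obs) = 2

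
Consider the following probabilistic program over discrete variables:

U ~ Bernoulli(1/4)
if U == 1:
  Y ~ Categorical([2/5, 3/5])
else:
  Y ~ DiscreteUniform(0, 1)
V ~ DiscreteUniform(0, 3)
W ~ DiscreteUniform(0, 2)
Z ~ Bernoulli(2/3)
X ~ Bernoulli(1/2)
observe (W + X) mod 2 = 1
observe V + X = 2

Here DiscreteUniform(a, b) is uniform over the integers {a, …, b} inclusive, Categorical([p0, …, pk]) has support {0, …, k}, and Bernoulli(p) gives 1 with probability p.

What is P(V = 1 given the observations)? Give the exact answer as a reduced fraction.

Enumerate traces; 24 have nonzero weight after conditioning:
  (U=0, Y=0, V=1, W=0, Z=0, X=1) weight 1/192
  (U=0, Y=0, V=1, W=0, Z=1, X=1) weight 1/96
  (U=0, Y=0, V=1, W=2, Z=0, X=1) weight 1/192
  (U=0, Y=0, V=1, W=2, Z=1, X=1) weight 1/96
  (U=0, Y=0, V=2, W=1, Z=0, X=0) weight 1/192
  (U=0, Y=0, V=2, W=1, Z=1, X=0) weight 1/96
  (U=0, Y=1, V=1, W=0, Z=0, X=1) weight 1/192
  (U=0, Y=1, V=1, W=0, Z=1, X=1) weight 1/96
  … 16 more
Group by V:
  weight(V=1) = 1/12
  weight(V=2) = 1/24
Total weight = 1/12 + 1/24 = 1/8
P(V=1 | obs) = 1/12 / 1/8 = 2/3
P(V=2 | obs) = 1/24 / 1/8 = 1/3

P(V = 1 | obs) = 2/3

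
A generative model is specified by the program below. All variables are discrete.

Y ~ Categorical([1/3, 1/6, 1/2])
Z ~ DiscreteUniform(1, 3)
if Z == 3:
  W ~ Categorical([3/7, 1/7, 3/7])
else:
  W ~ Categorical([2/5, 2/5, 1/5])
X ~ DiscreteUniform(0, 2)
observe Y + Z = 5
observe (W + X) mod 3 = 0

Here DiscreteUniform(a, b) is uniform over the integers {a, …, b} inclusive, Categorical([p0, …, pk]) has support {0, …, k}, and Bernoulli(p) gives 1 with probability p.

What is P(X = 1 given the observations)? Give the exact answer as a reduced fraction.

Enumerate traces; 3 have nonzero weight after conditioning:
  (Y=2, Z=3, W=0, X=0) weight 1/42
  (Y=2, Z=3, W=1, X=2) weight 1/126
  (Y=2, Z=3, W=2, X=1) weight 1/42
Group by X:
  weight(X=0) = 1/42
  weight(X=1) = 1/42
  weight(X=2) = 1/126
Total weight = 1/42 + 1/42 + 1/126 = 1/18
P(X=0 | obs) = 1/42 / 1/18 = 3/7
P(X=1 | obs) = 1/42 / 1/18 = 3/7
P(X=2 | obs) = 1/126 / 1/18 = 1/7

P(X = 1 | obs) = 3/7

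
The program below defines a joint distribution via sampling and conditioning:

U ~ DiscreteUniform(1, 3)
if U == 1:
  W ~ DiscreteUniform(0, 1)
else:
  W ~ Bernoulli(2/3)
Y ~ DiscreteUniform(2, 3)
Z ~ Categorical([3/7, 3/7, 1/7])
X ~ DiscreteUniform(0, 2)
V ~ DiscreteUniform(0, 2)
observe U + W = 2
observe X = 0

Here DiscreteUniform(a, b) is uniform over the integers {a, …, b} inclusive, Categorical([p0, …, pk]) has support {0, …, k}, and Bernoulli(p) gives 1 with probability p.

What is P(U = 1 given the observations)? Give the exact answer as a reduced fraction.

Enumerate traces; 36 have nonzero weight after conditioning:
  (U=1, W=1, Y=2, Z=0, X=0, V=0) weight 1/252
  (U=1, W=1, Y=2, Z=0, X=0, V=1) weight 1/252
  (U=1, W=1, Y=2, Z=0, X=0, V=2) weight 1/252
  (U=1, W=1, Y=2, Z=1, X=0, V=0) weight 1/252
  (U=1, W=1, Y=2, Z=1, X=0, V=1) weight 1/252
  (U=1, W=1, Y=2, Z=1, X=0, V=2) weight 1/252
  (U=1, W=1, Y=2, Z=2, X=0, V=0) weight 1/756
  (U=1, W=1, Y=2, Z=2, X=0, V=1) weight 1/756
  (U=2, W=0, Y=2, Z=0, X=0, V=0) weight 1/378
  … 27 more
Group by U:
  weight(U=1) = 1/18
  weight(U=2) = 1/27
Total weight = 1/18 + 1/27 = 5/54
P(U=1 | obs) = 1/18 / 5/54 = 3/5
P(U=2 | obs) = 1/27 / 5/54 = 2/5

P(U = 1 | obs) = 3/5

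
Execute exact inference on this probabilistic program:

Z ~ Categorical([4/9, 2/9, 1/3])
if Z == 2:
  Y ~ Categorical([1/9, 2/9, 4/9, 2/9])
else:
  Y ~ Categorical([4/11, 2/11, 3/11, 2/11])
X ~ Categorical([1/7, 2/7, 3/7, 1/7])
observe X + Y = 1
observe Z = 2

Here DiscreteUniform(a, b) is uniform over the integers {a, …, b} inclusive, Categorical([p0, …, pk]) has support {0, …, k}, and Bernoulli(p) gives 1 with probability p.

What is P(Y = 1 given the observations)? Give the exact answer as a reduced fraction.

Enumerate traces; 2 have nonzero weight after conditioning:
  (Z=2, Y=0, X=1) weight 2/189
  (Z=2, Y=1, X=0) weight 2/189
Group by Y:
  weight(Y=0) = 2/189
  weight(Y=1) = 2/189
Total weight = 2/189 + 2/189 = 4/189
P(Y=0 | obs) = 2/189 / 4/189 = 1/2
P(Y=1 | obs) = 2/189 / 4/189 = 1/2

P(Y = 1 | obs) = 1/2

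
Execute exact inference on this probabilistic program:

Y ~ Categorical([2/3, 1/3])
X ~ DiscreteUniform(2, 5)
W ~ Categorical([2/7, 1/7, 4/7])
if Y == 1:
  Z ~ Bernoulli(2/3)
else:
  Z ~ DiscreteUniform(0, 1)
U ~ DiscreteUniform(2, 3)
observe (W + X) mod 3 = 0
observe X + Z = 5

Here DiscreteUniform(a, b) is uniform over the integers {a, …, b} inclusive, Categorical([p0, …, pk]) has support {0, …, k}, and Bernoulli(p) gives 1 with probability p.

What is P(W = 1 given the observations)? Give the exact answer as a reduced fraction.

Enumerate traces; 8 have nonzero weight after conditioning:
  (Y=0, X=4, W=2, Z=1, U=2) weight 1/42
  (Y=0, X=4, W=2, Z=1, U=3) weight 1/42
  (Y=0, X=5, W=1, Z=0, U=2) weight 1/168
  (Y=0, X=5, W=1, Z=0, U=3) weight 1/168
  (Y=1, X=4, W=2, Z=1, U=2) weight 1/63
  (Y=1, X=4, W=2, Z=1, U=3) weight 1/63
  (Y=1, X=5, W=1, Z=0, U=2) weight 1/504
  (Y=1, X=5, W=1, Z=0, U=3) weight 1/504
Group by W:
  weight(W=1) = 1/63
  weight(W=2) = 5/63
Total weight = 1/63 + 5/63 = 2/21
P(W=1 | obs) = 1/63 / 2/21 = 1/6
P(W=2 | obs) = 5/63 / 2/21 = 5/6

P(W = 1 | obs) = 1/6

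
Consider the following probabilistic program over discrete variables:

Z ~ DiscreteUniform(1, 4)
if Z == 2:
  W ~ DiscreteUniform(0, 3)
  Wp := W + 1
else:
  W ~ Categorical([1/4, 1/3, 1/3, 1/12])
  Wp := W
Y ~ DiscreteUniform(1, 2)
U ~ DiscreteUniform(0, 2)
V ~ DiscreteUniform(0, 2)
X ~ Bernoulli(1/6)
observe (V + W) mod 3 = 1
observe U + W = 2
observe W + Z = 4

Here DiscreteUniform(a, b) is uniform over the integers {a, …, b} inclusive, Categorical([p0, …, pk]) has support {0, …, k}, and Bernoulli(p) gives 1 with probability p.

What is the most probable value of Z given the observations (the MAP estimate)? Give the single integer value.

Enumerate traces; 12 have nonzero weight after conditioning:
  (Z=2, W=2, Y=1, U=0, V=2, X=0) weight 5/1728
  (Z=2, W=2, Y=1, U=0, V=2, X=1) weight 1/1728
  (Z=2, W=2, Y=2, U=0, V=2, X=0) weight 5/1728
  (Z=2, W=2, Y=2, U=0, V=2, X=1) weight 1/1728
  (Z=3, W=1, Y=1, U=1, V=0, X=0) weight 5/1296
  (Z=3, W=1, Y=1, U=1, V=0, X=1) weight 1/1296
  (Z=3, W=1, Y=2, U=1, V=0, X=0) weight 5/1296
  (Z=3, W=1, Y=2, U=1, V=0, X=1) weight 1/1296
  (Z=4, W=0, Y=1, U=2, V=1, X=0) weight 5/1728
  … 3 more
Group by Z:
  weight(Z=2) = 1/144
  weight(Z=3) = 1/108
  weight(Z=4) = 1/144
Total weight = 1/144 + 1/108 + 1/144 = 5/216
P(Z=2 | obs) = 1/144 / 5/216 = 3/10
P(Z=3 | obs) = 1/108 / 5/216 = 2/5
P(Z=4 | obs) = 1/144 / 5/216 = 3/10
argmax = 3

argmax_v P(Z = v | obs) = 3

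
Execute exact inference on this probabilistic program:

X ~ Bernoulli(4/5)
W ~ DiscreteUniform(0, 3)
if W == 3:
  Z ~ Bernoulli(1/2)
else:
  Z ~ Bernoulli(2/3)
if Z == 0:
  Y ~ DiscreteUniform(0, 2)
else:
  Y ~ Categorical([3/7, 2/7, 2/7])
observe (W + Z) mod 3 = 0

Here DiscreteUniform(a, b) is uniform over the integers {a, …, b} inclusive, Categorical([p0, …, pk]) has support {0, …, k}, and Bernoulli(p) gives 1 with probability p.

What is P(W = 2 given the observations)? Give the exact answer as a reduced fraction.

Enumerate traces; 18 have nonzero weight after conditioning:
  (X=0, W=0, Z=0, Y=0) weight 1/180
  (X=0, W=0, Z=0, Y=1) weight 1/180
  (X=0, W=0, Z=0, Y=2) weight 1/180
  (X=0, W=2, Z=1, Y=0) weight 1/70
  (X=0, W=2, Z=1, Y=1) weight 1/105
  (X=0, W=2, Z=1, Y=2) weight 1/105
  (X=0, W=3, Z=0, Y=0) weight 1/120
  (X=0, W=3, Z=0, Y=1) weight 1/120
  … 10 more
Group by W:
  weight(W=0) = 1/12
  weight(W=2) = 1/6
  weight(W=3) = 1/8
Total weight = 1/12 + 1/6 + 1/8 = 3/8
P(W=0 | obs) = 1/12 / 3/8 = 2/9
P(W=2 | obs) = 1/6 / 3/8 = 4/9
P(W=3 | obs) = 1/8 / 3/8 = 1/3

P(W = 2 | obs) = 4/9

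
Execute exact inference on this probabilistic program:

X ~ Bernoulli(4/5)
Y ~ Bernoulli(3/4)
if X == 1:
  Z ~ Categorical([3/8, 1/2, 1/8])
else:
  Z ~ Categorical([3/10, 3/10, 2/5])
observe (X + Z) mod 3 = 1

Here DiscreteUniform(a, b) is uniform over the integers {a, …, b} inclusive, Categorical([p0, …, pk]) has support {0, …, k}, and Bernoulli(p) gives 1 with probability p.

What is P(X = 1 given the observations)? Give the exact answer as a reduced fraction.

Enumerate traces; 4 have nonzero weight after conditioning:
  (X=0, Y=0, Z=1) weight 3/200
  (X=0, Y=1, Z=1) weight 9/200
  (X=1, Y=0, Z=0) weight 3/40
  (X=1, Y=1, Z=0) weight 9/40
Group by X:
  weight(X=0) = 3/50
  weight(X=1) = 3/10
Total weight = 3/50 + 3/10 = 9/25
P(X=0 | obs) = 3/50 / 9/25 = 1/6
P(X=1 | obs) = 3/10 / 9/25 = 5/6

P(X = 1 | obs) = 5/6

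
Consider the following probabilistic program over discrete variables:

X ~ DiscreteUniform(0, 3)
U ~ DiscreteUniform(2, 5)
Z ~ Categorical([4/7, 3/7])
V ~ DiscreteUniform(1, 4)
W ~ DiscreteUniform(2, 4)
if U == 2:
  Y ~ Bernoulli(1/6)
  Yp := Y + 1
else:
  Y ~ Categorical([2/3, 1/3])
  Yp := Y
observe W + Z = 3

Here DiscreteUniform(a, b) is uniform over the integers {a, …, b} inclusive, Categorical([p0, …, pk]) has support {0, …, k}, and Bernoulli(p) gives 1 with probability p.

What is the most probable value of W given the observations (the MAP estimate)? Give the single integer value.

Enumerate traces; 256 have nonzero weight after conditioning:
  (X=0, U=2, Z=0, V=1, W=3, Y=0) weight 5/2016
  (X=0, U=2, Z=0, V=1, W=3, Y=1) weight 1/2016
  (X=0, U=2, Z=0, V=2, W=3, Y=0) weight 5/2016
  (X=0, U=2, Z=0, V=2, W=3, Y=1) weight 1/2016
  (X=0, U=2, Z=0, V=3, W=3, Y=0) weight 5/2016
  (X=0, U=2, Z=0, V=3, W=3, Y=1) weight 1/2016
  (X=0, U=2, Z=0, V=4, W=3, Y=0) weight 5/2016
  (X=0, U=2, Z=0, V=4, W=3, Y=1) weight 1/2016
  (X=0, U=2, Z=1, V=1, W=2, Y=0) weight 5/2688
  … 247 more
Group by W:
  weight(W=2) = 1/7
  weight(W=3) = 4/21
Total weight = 1/7 + 4/21 = 1/3
P(W=2 | obs) = 1/7 / 1/3 = 3/7
P(W=3 | obs) = 4/21 / 1/3 = 4/7
argmax = 3

argmax_v P(W = v | obs) = 3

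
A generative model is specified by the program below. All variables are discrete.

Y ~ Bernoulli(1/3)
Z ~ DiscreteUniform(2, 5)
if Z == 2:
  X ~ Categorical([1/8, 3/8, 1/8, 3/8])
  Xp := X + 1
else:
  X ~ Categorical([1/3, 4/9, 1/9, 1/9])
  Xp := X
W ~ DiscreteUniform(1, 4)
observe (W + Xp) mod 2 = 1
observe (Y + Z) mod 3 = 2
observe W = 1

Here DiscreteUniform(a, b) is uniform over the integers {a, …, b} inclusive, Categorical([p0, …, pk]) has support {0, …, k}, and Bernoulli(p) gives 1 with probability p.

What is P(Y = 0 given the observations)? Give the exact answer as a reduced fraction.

Enumerate traces; 6 have nonzero weight after conditioning:
  (Y=0, Z=2, X=1, W=1) weight 1/64
  (Y=0, Z=2, X=3, W=1) weight 1/64
  (Y=0, Z=5, X=0, W=1) weight 1/72
  (Y=0, Z=5, X=2, W=1) weight 1/216
  (Y=1, Z=4, X=0, W=1) weight 1/144
  (Y=1, Z=4, X=2, W=1) weight 1/432
Group by Y:
  weight(Y=0) = 43/864
  weight(Y=1) = 1/108
Total weight = 43/864 + 1/108 = 17/288
P(Y=0 | obs) = 43/864 / 17/288 = 43/51
P(Y=1 | obs) = 1/108 / 17/288 = 8/51

P(Y = 0 | obs) = 43/51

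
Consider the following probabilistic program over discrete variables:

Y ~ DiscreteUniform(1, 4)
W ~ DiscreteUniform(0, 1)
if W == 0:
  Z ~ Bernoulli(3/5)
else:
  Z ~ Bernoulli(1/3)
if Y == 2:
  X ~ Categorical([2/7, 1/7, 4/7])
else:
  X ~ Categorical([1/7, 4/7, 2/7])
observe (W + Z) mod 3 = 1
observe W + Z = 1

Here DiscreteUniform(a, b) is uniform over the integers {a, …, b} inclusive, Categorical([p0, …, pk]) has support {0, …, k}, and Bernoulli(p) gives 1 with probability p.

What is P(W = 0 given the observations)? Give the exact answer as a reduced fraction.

Enumerate traces; 24 have nonzero weight after conditioning:
  (Y=1, W=0, Z=1, X=0) weight 3/280
  (Y=1, W=0, Z=1, X=1) weight 3/70
  (Y=1, W=0, Z=1, X=2) weight 3/140
  (Y=1, W=1, Z=0, X=0) weight 1/84
  (Y=1, W=1, Z=0, X=1) weight 1/21
  (Y=1, W=1, Z=0, X=2) weight 1/42
  (Y=2, W=0, Z=1, X=0) weight 3/140
  (Y=2, W=0, Z=1, X=1) weight 3/280
  … 16 more
Group by W:
  weight(W=0) = 3/10
  weight(W=1) = 1/3
Total weight = 3/10 + 1/3 = 19/30
P(W=0 | obs) = 3/10 / 19/30 = 9/19
P(W=1 | obs) = 1/3 / 19/30 = 10/19

P(W = 0 | obs) = 9/19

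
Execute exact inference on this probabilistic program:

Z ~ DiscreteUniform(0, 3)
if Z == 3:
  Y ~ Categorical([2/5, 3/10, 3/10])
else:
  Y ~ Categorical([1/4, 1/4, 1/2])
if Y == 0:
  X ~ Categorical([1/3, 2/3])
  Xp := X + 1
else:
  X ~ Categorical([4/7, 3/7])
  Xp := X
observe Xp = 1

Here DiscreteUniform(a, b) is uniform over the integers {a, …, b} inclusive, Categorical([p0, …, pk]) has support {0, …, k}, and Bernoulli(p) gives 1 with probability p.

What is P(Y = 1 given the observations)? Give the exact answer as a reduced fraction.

Enumerate traces; 12 have nonzero weight after conditioning:
  (Z=0, Y=0, X=0) weight 1/48
  (Z=0, Y=1, X=1) weight 3/112
  (Z=0, Y=2, X=1) weight 3/56
  (Z=1, Y=0, X=0) weight 1/48
  (Z=1, Y=1, X=1) weight 3/112
  (Z=1, Y=2, X=1) weight 3/56
  (Z=2, Y=0, X=0) weight 1/48
  (Z=2, Y=1, X=1) weight 3/112
  … 4 more
Group by Y:
  weight(Y=0) = 23/240
  weight(Y=1) = 9/80
  weight(Y=2) = 27/140
Total weight = 23/240 + 9/80 + 27/140 = 337/840
P(Y=0 | obs) = 23/240 / 337/840 = 161/674
P(Y=1 | obs) = 9/80 / 337/840 = 189/674
P(Y=2 | obs) = 27/140 / 337/840 = 162/337

P(Y = 1 | obs) = 189/674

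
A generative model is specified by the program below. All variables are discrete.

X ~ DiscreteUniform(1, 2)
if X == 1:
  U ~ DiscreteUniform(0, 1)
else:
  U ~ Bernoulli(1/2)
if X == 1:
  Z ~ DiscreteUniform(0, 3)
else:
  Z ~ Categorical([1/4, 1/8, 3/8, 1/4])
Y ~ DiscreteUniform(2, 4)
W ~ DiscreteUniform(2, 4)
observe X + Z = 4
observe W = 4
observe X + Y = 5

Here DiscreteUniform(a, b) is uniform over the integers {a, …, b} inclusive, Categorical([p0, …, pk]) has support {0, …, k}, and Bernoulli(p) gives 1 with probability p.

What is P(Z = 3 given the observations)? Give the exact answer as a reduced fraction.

P(Z = 3 | obs) = 2/5

Enumerate traces; 4 have nonzero weight after conditioning:
  (X=1, U=0, Z=3, Y=4, W=4) weight 1/144
  (X=1, U=1, Z=3, Y=4, W=4) weight 1/144
  (X=2, U=0, Z=2, Y=3, W=4) weight 1/96
  (X=2, U=1, Z=2, Y=3, W=4) weight 1/96
Group by Z:
  weight(Z=2) = 1/48
  weight(Z=3) = 1/72
Total weight = 1/48 + 1/72 = 5/144
P(Z=2 | obs) = 1/48 / 5/144 = 3/5
P(Z=3 | obs) = 1/72 / 5/144 = 2/5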